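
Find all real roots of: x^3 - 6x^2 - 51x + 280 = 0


Let p(x) = x^3 - 6x^2 - 51x + 280. By the rational root theorem (leading coefficient 1), any rational root is an integer divisor of 280: try ±1, ±2, ... in turn.
Test x = 1: value = 224 ≠ 0.
Test x = -1: value = 324 ≠ 0.
Test x = 2: value = 162 ≠ 0.
Test x = -2: value = 350 ≠ 0.
Test x = 4: value = 44 ≠ 0.
Test x = -4: value = 324 ≠ 0.
Test x = 5: value = 0 ✓, so (x - 5) is a factor.
Synthetic division by (x - 5): bring down 1; 1(5) - 6 = -1; (-1)(5) - 51 = -56; (-56)(5) + 280 = 0 → quotient x^2 - x - 56, remainder 0.
Solve the quadratic x^2 - x - 56 = 0: discriminant = (-1)^2 - 4(1)(-56) = 1 + 224 = 225.
sqrt(225) = 15, so x = (1 ± 15)/2: x = 8 or x = -7.

x = -7, x = 5, x = 8


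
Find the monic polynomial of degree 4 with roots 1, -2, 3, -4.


A monic polynomial with roots 1, -2, 3, -4 is:
p(x) = (x - 1)(x + 2)(x - 3)(x + 4)
After multiplying by (x - 1): x - 1
After multiplying by (x + 2): x^2 + x - 2
After multiplying by (x - 3): x^3 - 2x^2 - 5x + 6
After multiplying by (x + 4): x^4 + 2x^3 - 13x^2 - 14x + 24

x^4 + 2x^3 - 13x^2 - 14x + 24


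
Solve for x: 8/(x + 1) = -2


Multiply both sides by (x + 1): 8 = -2(x + 1)
Distribute: 8 = -2x - 2
-2x = 8 + 2 = 10
x = -5

x = -5


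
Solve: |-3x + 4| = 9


An absolute value equation |expr| = 9 gives two cases:
Case 1: -3x + 4 = 9
  -3x = 5, so x = -5/3
Case 2: -3x + 4 = -9
  -3x = -13, so x = 13/3

x = -5/3, x = 13/3


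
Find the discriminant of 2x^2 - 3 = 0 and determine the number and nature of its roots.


For ax^2 + bx + c = 0, discriminant D = b^2 - 4ac
Here a = 2, b = 0, c = -3
D = (0)^2 - 4(2)(-3) = 0 + 24 = 24

D = 24 > 0 but not a perfect square
The equation has 2 distinct real irrational roots.

Discriminant = 24, 2 distinct real irrational roots


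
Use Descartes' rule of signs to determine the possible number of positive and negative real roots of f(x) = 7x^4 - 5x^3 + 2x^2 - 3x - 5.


Descartes' rule of signs:

For positive roots, count sign changes in f(x) = 7x^4 - 5x^3 + 2x^2 - 3x - 5:
Signs of coefficients: +, -, +, -, -
Number of sign changes: 3
Possible positive real roots: 3, 1

For negative roots, examine f(-x) = 7x^4 + 5x^3 + 2x^2 + 3x - 5:
Signs of coefficients: +, +, +, +, -
Number of sign changes: 1
Possible negative real roots: 1

Positive roots: 3 or 1; Negative roots: 1


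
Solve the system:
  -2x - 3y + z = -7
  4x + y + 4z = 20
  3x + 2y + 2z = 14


Using Cramer's rule. Expand each determinant along the first row.
D  = (-2)*[1*2 - 4*2] - (-3)*[4*2 - 4*3] + 1*[4*2 - 1*3]
  = (-2)*(-6) - (-3)*(-4) + 1*(5) = 5
Dx = (-7)*[1*2 - 4*2] - (-3)*[20*2 - 4*14] + 1*[20*2 - 1*14]
  = (-7)*(-6) - (-3)*(-16) + 1*(26) = 20
Dy = (-2)*[20*2 - 4*14] - (-7)*[4*2 - 4*3] + 1*[4*14 - 20*3]
  = (-2)*(-16) - (-7)*(-4) + 1*(-4) = 0
Dz = (-2)*[1*14 - 20*2] - (-3)*[4*14 - 20*3] + (-7)*[4*2 - 1*3]
  = (-2)*(-26) - (-3)*(-4) + (-7)*(5) = 5
x = Dx/D = 20/5 = 4, y = Dy/D = 0/5 = 0, z = Dz/D = 5/5 = 1
Check eq1: (-2)(4) + (-3)(0) + (1)(1) = -7 = -7 ✓
Check eq2: (4)(4) + (1)(0) + (4)(1) = 20 = 20 ✓
Check eq3: (3)(4) + (2)(0) + (2)(1) = 14 = 14 ✓

x = 4, y = 0, z = 1


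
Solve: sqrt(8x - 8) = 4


Square both sides: 8x - 8 = 4^2 = 16
8x = 16 + 8 = 24
x = 3
Check: sqrt(8*3 - 8) = sqrt(16) = 4 ✓

x = 3


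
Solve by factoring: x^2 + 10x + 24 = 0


We need two numbers that multiply to 24 and add to 10.
Those numbers are 6 and 4 (since 6 * 4 = 24 and 6 + 4 = 10).
So x^2 + 10x + 24 = (x + 6)(x + 4) = 0
Setting each factor to zero: x = -6 or x = -4

x = -6, x = -4


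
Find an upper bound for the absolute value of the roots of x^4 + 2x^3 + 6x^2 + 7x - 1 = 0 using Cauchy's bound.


Cauchy's bound: all roots r satisfy |r| <= 1 + max(|a_i/a_n|) for i = 0,...,n-1
where a_n is the leading coefficient.

Coefficients: [1, 2, 6, 7, -1]
Leading coefficient a_n = 1
Ratios |a_i/a_n|: 2, 6, 7, 1
Maximum ratio: 7
Cauchy's bound: |r| <= 1 + 7 = 8

Upper bound = 8


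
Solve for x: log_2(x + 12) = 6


Convert to exponential form: x + 12 = 2^6 = 64
x = 64 - 12 = 52
Check: log_2(52 + 12) = log_2(64) = log_2(64) = 6 ✓

x = 52


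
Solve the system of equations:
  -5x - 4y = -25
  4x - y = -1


Using Cramer's rule:
Determinant D = (-5)(-1) - (4)(-4) = 5 + 16 = 21
Dx = (-25)(-1) - (-1)(-4) = 25 - 4 = 21
Dy = (-5)(-1) - (4)(-25) = 5 + 100 = 105
x = Dx/D = 21/21 = 1
y = Dy/D = 105/21 = 5

x = 1, y = 5


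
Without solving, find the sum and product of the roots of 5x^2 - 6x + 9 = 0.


By Vieta's formulas for ax^2 + bx + c = 0:
  Sum of roots = -b/a
  Product of roots = c/a

Here a = 5, b = -6, c = 9
Sum = -(-6)/5 = 6/5
Product = 9/5 = 9/5

Sum = 6/5, Product = 9/5


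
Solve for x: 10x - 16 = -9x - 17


Starting with: 10x - 16 = -9x - 17
Move all x terms to left: (10 + 9)x = -17 + 16
Simplify: 19x = -1
Divide both sides by 19: x = -1/19

x = -1/19


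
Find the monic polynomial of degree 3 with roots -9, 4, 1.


A monic polynomial with roots -9, 4, 1 is:
p(x) = (x + 9)(x - 4)(x - 1)
After multiplying by (x + 9): x + 9
After multiplying by (x - 4): x^2 + 5x - 36
After multiplying by (x - 1): x^3 + 4x^2 - 41x + 36

x^3 + 4x^2 - 41x + 36


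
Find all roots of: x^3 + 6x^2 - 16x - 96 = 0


Let p(x) = x^3 + 6x^2 - 16x - 96. By the rational root theorem (leading coefficient 1), any rational root is an integer divisor of 96: try ±1, ±2, ... in turn.
Test x = 1: value = -105 ≠ 0.
Test x = -1: value = -75 ≠ 0.
Test x = 2: value = -96 ≠ 0.
Test x = -2: value = -48 ≠ 0.
Test x = 3: value = -63 ≠ 0.
Test x = -3: value = -21 ≠ 0.
Test x = 4: value = 0 ✓, so (x - 4) is a factor.
Synthetic division by (x - 4): bring down 1; 1(4) + 6 = 10; 10(4) - 16 = 24; 24(4) - 96 = 0 → quotient x^2 + 10x + 24, remainder 0.
Solve the quadratic x^2 + 10x + 24 = 0: discriminant = 10^2 - 4(1)(24) = 100 - 96 = 4.
sqrt(4) = 2, so x = (-10 ± 2)/2: x = -4 or x = -6.
Collecting all roots found:

x = -6, x = -4, x = 4


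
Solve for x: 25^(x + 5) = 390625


Express both sides with the same base.
390625 = 25^4
Since the bases match, equate exponents: x + 5 = 4
So x = 4 - (5) = -1

x = -1


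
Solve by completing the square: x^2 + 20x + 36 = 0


Start: x^2 + 20x + 36 = 0
Move constant: x^2 + 20x = -36
Half of 20 is 10, squared is 100
Add 100 to both sides: x^2 + 20x + 100 = 64
(x + 10)^2 = 64
x + 10 = ±8
x = -10 + 8 = -2 or x = -10 - 8 = -18

x = -18, x = -2


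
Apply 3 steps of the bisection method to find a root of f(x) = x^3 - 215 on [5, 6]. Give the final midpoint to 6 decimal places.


f(x) = x^3 - 215
f(5) = -90 < 0
f(6) = 1 > 0

Step 1: midpoint = (5.000000 + 6.000000)/2 = 5.500000
  f(5.500000) = -48.625000
  f(mid) < 0, so root is in [5.500000, 6.000000]

Step 2: midpoint = (5.500000 + 6.000000)/2 = 5.750000
  f(5.750000) = -24.890625
  f(mid) < 0, so root is in [5.750000, 6.000000]

Step 3: midpoint = (5.750000 + 6.000000)/2 = 5.875000
  f(5.875000) = -12.220703
  f(mid) < 0, so root is in [5.875000, 6.000000]

midpoint = 5.875000


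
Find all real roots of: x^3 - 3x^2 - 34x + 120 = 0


Let p(x) = x^3 - 3x^2 - 34x + 120. By the rational root theorem (leading coefficient 1), any rational root is an integer divisor of 120: try ±1, ±2, ... in turn.
Test x = 1: value = 84 ≠ 0.
Test x = -1: value = 150 ≠ 0.
Test x = 2: value = 48 ≠ 0.
Test x = -2: value = 168 ≠ 0.
Test x = 3: value = 18 ≠ 0.
Test x = -3: value = 168 ≠ 0.
Test x = 4: value = 0 ✓, so (x - 4) is a factor.
Synthetic division by (x - 4): bring down 1; 1(4) - 3 = 1; 1(4) - 34 = -30; (-30)(4) + 120 = 0 → quotient x^2 + x - 30, remainder 0.
Solve the quadratic x^2 + x - 30 = 0: discriminant = 1^2 - 4(1)(-30) = 1 + 120 = 121.
sqrt(121) = 11, so x = (-1 ± 11)/2: x = 5 or x = -6.

x = -6, x = 4, x = 5


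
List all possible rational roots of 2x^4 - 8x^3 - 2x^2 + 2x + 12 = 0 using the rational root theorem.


Rational root theorem: possible roots are ±p/q where:
  p divides the constant term (12): p ∈ {1, 2, 3, 4, 6, 12}
  q divides the leading coefficient (2): q ∈ {1, 2}

All possible rational roots: -12, -6, -4, -3, -2, -3/2, -1, -1/2, 1/2, 1, 3/2, 2, 3, 4, 6, 12

-12, -6, -4, -3, -2, -3/2, -1, -1/2, 1/2, 1, 3/2, 2, 3, 4, 6, 12


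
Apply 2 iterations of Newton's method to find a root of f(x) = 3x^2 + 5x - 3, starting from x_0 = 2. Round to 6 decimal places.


Newton's method: x_(n+1) = x_n - f(x_n)/f'(x_n)
f(x) = 3x^2 + 5x - 3
f'(x) = 6x + 5

Iteration 1:
  f(2.000000) = 19.000000
  f'(2.000000) = 17.000000
  x_1 = 2.000000 - (19.000000)/(17.000000) = 0.882353

Iteration 2:
  f(0.882353) = 3.747405
  f'(0.882353) = 10.294118
  x_2 = 0.882353 - (3.747405)/(10.294118) = 0.518319

x_2 = 0.518319


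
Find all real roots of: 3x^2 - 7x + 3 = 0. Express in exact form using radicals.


Using the quadratic formula: x = (-b ± sqrt(b^2 - 4ac)) / (2a)
Here a = 3, b = -7, c = 3
Discriminant = b^2 - 4ac = (-7)^2 - 4(3)(3) = 49 - 36 = 13
Since discriminant = 13 > 0, there are two real roots.
x = (7 ± sqrt(13)) / 6
Numerically: x ≈ 1.7676 or x ≈ 0.5657

x = (7 + sqrt(13)) / 6 or x = (7 - sqrt(13)) / 6


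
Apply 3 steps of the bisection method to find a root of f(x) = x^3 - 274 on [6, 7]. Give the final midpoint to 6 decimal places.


f(x) = x^3 - 274
f(6) = -58 < 0
f(7) = 69 > 0

Step 1: midpoint = (6.000000 + 7.000000)/2 = 6.500000
  f(6.500000) = 0.625000
  f(mid) > 0, so root is in [6.000000, 6.500000]

Step 2: midpoint = (6.000000 + 6.500000)/2 = 6.250000
  f(6.250000) = -29.859375
  f(mid) < 0, so root is in [6.250000, 6.500000]

Step 3: midpoint = (6.250000 + 6.500000)/2 = 6.375000
  f(6.375000) = -14.916016
  f(mid) < 0, so root is in [6.375000, 6.500000]

midpoint = 6.375000


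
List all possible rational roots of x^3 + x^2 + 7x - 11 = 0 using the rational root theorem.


Rational root theorem: possible roots are ±p/q where:
  p divides the constant term (-11): p ∈ {1, 11}
  q divides the leading coefficient (1): q ∈ {1}

All possible rational roots: -11, -1, 1, 11

-11, -1, 1, 11


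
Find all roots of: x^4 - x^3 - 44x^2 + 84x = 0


The constant term is 0, so x = 0 is a root. Factor out x:
  x^3 - x^2 - 44x + 84 = 0
Let p(x) = x^3 - x^2 - 44x + 84. By the rational root theorem (leading coefficient 1), any rational root is an integer divisor of 84: try ±1, ±2, ... in turn.
Test x = 1: value = 40 ≠ 0.
Test x = -1: value = 126 ≠ 0.
Test x = 2: value = 0 ✓, so (x - 2) is a factor.
Synthetic division by (x - 2): bring down 1; 1(2) - 1 = 1; 1(2) - 44 = -42; (-42)(2) + 84 = 0 → quotient x^2 + x - 42, remainder 0.
Solve the quadratic x^2 + x - 42 = 0: discriminant = 1^2 - 4(1)(-42) = 1 + 168 = 169.
sqrt(169) = 13, so x = (-1 ± 13)/2: x = 6 or x = -7.
Collecting all roots found:

x = -7, x = 0, x = 2, x = 6


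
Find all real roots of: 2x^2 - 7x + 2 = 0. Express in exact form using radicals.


Using the quadratic formula: x = (-b ± sqrt(b^2 - 4ac)) / (2a)
Here a = 2, b = -7, c = 2
Discriminant = b^2 - 4ac = (-7)^2 - 4(2)(2) = 49 - 16 = 33
Since discriminant = 33 > 0, there are two real roots.
x = (7 ± sqrt(33)) / 4
Numerically: x ≈ 3.1861 or x ≈ 0.3139

x = (7 + sqrt(33)) / 4 or x = (7 - sqrt(33)) / 4


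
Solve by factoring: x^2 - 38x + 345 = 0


We need two numbers that multiply to 345 and add to -38.
Those numbers are -23 and -15 (since (-23) * (-15) = 345 and (-23) + (-15) = -38).
So x^2 - 38x + 345 = (x - 23)(x - 15) = 0
Setting each factor to zero: x = 23 or x = 15

x = 15, x = 23


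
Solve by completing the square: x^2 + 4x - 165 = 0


Start: x^2 + 4x - 165 = 0
Move constant: x^2 + 4x = 165
Half of 4 is 2, squared is 4
Add 4 to both sides: x^2 + 4x + 4 = 169
(x + 2)^2 = 169
x + 2 = ±13
x = -2 + 13 = 11 or x = -2 - 13 = -15

x = -15, x = 11


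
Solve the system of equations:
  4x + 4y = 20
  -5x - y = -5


Using Cramer's rule:
Determinant D = (4)(-1) - (-5)(4) = -4 + 20 = 16
Dx = (20)(-1) - (-5)(4) = -20 + 20 = 0
Dy = (4)(-5) - (-5)(20) = -20 + 100 = 80
x = Dx/D = 0/16 = 0
y = Dy/D = 80/16 = 5

x = 0, y = 5


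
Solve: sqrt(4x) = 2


Square both sides: 4x = 2^2 = 4
4x = 4 - 0 = 4
x = 1
Check: sqrt(4*1 + 0) = sqrt(4) = 2 ✓

x = 1


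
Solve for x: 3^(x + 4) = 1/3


Express both sides with the same base.
1/3 = 3^(-1)
Since the bases match, equate exponents: x + 4 = -1
So x = -1 - (4) = -5

x = -5


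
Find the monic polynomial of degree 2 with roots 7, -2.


A monic polynomial with roots 7, -2 is:
p(x) = (x - 7)(x + 2)
After multiplying by (x - 7): x - 7
After multiplying by (x + 2): x^2 - 5x - 14

x^2 - 5x - 14


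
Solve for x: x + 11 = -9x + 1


Starting with: x + 11 = -9x + 1
Move all x terms to left: (1 + 9)x = 1 - 11
Simplify: 10x = -10
Divide both sides by 10: x = -1

x = -1


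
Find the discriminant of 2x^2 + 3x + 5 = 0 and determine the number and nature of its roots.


For ax^2 + bx + c = 0, discriminant D = b^2 - 4ac
Here a = 2, b = 3, c = 5
D = (3)^2 - 4(2)(5) = 9 - 40 = -31

D = -31 < 0
The equation has no real roots (2 complex conjugate roots).

Discriminant = -31, no real roots (2 complex conjugate roots)


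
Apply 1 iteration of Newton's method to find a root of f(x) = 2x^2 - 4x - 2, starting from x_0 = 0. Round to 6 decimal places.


Newton's method: x_(n+1) = x_n - f(x_n)/f'(x_n)
f(x) = 2x^2 - 4x - 2
f'(x) = 4x - 4

Iteration 1:
  f(0.000000) = -2.000000
  f'(0.000000) = -4.000000
  x_1 = 0.000000 - (-2.000000)/(-4.000000) = -0.500000

x_1 = -0.500000


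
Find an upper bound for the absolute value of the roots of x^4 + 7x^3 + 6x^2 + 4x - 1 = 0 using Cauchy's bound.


Cauchy's bound: all roots r satisfy |r| <= 1 + max(|a_i/a_n|) for i = 0,...,n-1
where a_n is the leading coefficient.

Coefficients: [1, 7, 6, 4, -1]
Leading coefficient a_n = 1
Ratios |a_i/a_n|: 7, 6, 4, 1
Maximum ratio: 7
Cauchy's bound: |r| <= 1 + 7 = 8

Upper bound = 8


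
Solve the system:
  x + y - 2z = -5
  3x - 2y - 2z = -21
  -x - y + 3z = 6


Using Cramer's rule. Expand each determinant along the first row.
D  = 1*[(-2)*3 - (-2)*(-1)] - 1*[3*3 - (-2)*(-1)] + (-2)*[3*(-1) - (-2)*(-1)]
  = 1*(-8) - 1*(7) + (-2)*(-5) = -5
Dx = (-5)*[(-2)*3 - (-2)*(-1)] - 1*[(-21)*3 - (-2)*6] + (-2)*[(-21)*(-1) - (-2)*6]
  = (-5)*(-8) - 1*(-51) + (-2)*(33) = 25
Dy = 1*[(-21)*3 - (-2)*6] - (-5)*[3*3 - (-2)*(-1)] + (-2)*[3*6 - (-21)*(-1)]
  = 1*(-51) - (-5)*(7) + (-2)*(-3) = -10
Dz = 1*[(-2)*6 - (-21)*(-1)] - 1*[3*6 - (-21)*(-1)] + (-5)*[3*(-1) - (-2)*(-1)]
  = 1*(-33) - 1*(-3) + (-5)*(-5) = -5
x = Dx/D = 25/-5 = -5, y = Dy/D = -10/-5 = 2, z = Dz/D = -5/-5 = 1
Check eq1: (1)(-5) + (1)(2) + (-2)(1) = -5 = -5 ✓
Check eq2: (3)(-5) + (-2)(2) + (-2)(1) = -21 = -21 ✓
Check eq3: (-1)(-5) + (-1)(2) + (3)(1) = 6 = 6 ✓

x = -5, y = 2, z = 1


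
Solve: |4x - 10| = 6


An absolute value equation |expr| = 6 gives two cases:
Case 1: 4x - 10 = 6
  4x = 16, so x = 4
Case 2: 4x - 10 = -6
  4x = 4, so x = 1

x = 1, x = 4


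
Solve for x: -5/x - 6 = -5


Subtract -6 from both sides: -5/x = 1
Multiply both sides by x: -5 = 1 * x
Divide by 1: x = -5

x = -5


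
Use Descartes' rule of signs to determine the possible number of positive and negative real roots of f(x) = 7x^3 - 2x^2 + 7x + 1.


Descartes' rule of signs:

For positive roots, count sign changes in f(x) = 7x^3 - 2x^2 + 7x + 1:
Signs of coefficients: +, -, +, +
Number of sign changes: 2
Possible positive real roots: 2, 0

For negative roots, examine f(-x) = -7x^3 - 2x^2 - 7x + 1:
Signs of coefficients: -, -, -, +
Number of sign changes: 1
Possible negative real roots: 1

Positive roots: 2 or 0; Negative roots: 1


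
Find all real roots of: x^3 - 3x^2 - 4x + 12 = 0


Let p(x) = x^3 - 3x^2 - 4x + 12. By the rational root theorem (leading coefficient 1), any rational root is an integer divisor of 12: try ±1, ±2, ... in turn.
Test x = 1: value = 6 ≠ 0.
Test x = -1: value = 12 ≠ 0.
Test x = 2: value = 0 ✓, so (x - 2) is a factor.
Synthetic division by (x - 2): bring down 1; 1(2) - 3 = -1; (-1)(2) - 4 = -6; (-6)(2) + 12 = 0 → quotient x^2 - x - 6, remainder 0.
Solve the quadratic x^2 - x - 6 = 0: discriminant = (-1)^2 - 4(1)(-6) = 1 + 24 = 25.
sqrt(25) = 5, so x = (1 ± 5)/2: x = 3 or x = -2.

x = -2, x = 2, x = 3


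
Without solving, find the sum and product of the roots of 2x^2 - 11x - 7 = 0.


By Vieta's formulas for ax^2 + bx + c = 0:
  Sum of roots = -b/a
  Product of roots = c/a

Here a = 2, b = -11, c = -7
Sum = -(-11)/2 = 11/2
Product = -7/2 = -7/2

Sum = 11/2, Product = -7/2


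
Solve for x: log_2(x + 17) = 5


Convert to exponential form: x + 17 = 2^5 = 32
x = 32 - 17 = 15
Check: log_2(15 + 17) = log_2(32) = log_2(32) = 5 ✓

x = 15


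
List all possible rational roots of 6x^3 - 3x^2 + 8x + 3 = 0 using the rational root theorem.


Rational root theorem: possible roots are ±p/q where:
  p divides the constant term (3): p ∈ {1, 3}
  q divides the leading coefficient (6): q ∈ {1, 2, 3, 6}

All possible rational roots: -3, -3/2, -1, -1/2, -1/3, -1/6, 1/6, 1/3, 1/2, 1, 3/2, 3

-3, -3/2, -1, -1/2, -1/3, -1/6, 1/6, 1/3, 1/2, 1, 3/2, 3


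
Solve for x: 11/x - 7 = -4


Subtract -7 from both sides: 11/x = 3
Multiply both sides by x: 11 = 3 * x
Divide by 3: x = 11/3

x = 11/3


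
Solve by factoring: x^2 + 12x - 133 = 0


We need two numbers that multiply to -133 and add to 12.
Those numbers are -7 and 19 (since (-7) * 19 = -133 and (-7) + 19 = 12).
So x^2 + 12x - 133 = (x - 7)(x + 19) = 0
Setting each factor to zero: x = 7 or x = -19

x = -19, x = 7


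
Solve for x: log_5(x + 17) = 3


Convert to exponential form: x + 17 = 5^3 = 125
x = 125 - 17 = 108
Check: log_5(108 + 17) = log_5(125) = log_5(125) = 3 ✓

x = 108


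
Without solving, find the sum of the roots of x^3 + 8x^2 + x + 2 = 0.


By Vieta's formulas for x^3 + bx^2 + cx + d = 0:
  r1 + r2 + r3 = -b/a = -8
  r1*r2 + r1*r3 + r2*r3 = c/a = 1
  r1*r2*r3 = -d/a = -2


Sum = -8


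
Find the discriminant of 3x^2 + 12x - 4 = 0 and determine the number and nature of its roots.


For ax^2 + bx + c = 0, discriminant D = b^2 - 4ac
Here a = 3, b = 12, c = -4
D = (12)^2 - 4(3)(-4) = 144 + 48 = 192

D = 192 > 0 but not a perfect square
The equation has 2 distinct real irrational roots.

Discriminant = 192, 2 distinct real irrational roots


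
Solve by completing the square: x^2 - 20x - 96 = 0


Start: x^2 - 20x - 96 = 0
Move constant: x^2 - 20x = 96
Half of -20 is -10, squared is 100
Add 100 to both sides: x^2 - 20x + 100 = 196
(x - 10)^2 = 196
x - 10 = ±14
x = 10 + 14 = 24 or x = 10 - 14 = -4

x = -4, x = 24


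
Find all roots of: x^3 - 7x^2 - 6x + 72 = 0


Let p(x) = x^3 - 7x^2 - 6x + 72. By the rational root theorem (leading coefficient 1), any rational root is an integer divisor of 72: try ±1, ±2, ... in turn.
Test x = 1: value = 60 ≠ 0.
Test x = -1: value = 70 ≠ 0.
Test x = 2: value = 40 ≠ 0.
Test x = -2: value = 48 ≠ 0.
Test x = 3: value = 18 ≠ 0.
Test x = -3: value = 0 ✓, so (x + 3) is a factor.
Synthetic division by (x + 3): bring down 1; 1(-3) - 7 = -10; (-10)(-3) - 6 = 24; 24(-3) + 72 = 0 → quotient x^2 - 10x + 24, remainder 0.
Solve the quadratic x^2 - 10x + 24 = 0: discriminant = (-10)^2 - 4(1)(24) = 100 - 96 = 4.
sqrt(4) = 2, so x = (10 ± 2)/2: x = 6 or x = 4.
Collecting all roots found:

x = -3, x = 4, x = 6


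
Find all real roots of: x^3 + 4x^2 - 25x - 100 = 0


Let p(x) = x^3 + 4x^2 - 25x - 100. By the rational root theorem (leading coefficient 1), any rational root is an integer divisor of 100: try ±1, ±2, ... in turn.
Test x = 1: value = -120 ≠ 0.
Test x = -1: value = -72 ≠ 0.
Test x = 2: value = -126 ≠ 0.
Test x = -2: value = -42 ≠ 0.
Test x = 4: value = -72 ≠ 0.
Test x = -4: value = 0 ✓, so (x + 4) is a factor.
Synthetic division by (x + 4): bring down 1; 1(-4) + 4 = 0; 0(-4) - 25 = -25; (-25)(-4) - 100 = 0 → quotient x^2 - 25, remainder 0.
Solve the quadratic x^2 - 25 = 0: discriminant = 0^2 - 4(1)(-25) = 0 + 100 = 100.
sqrt(100) = 10, so x = (0 ± 10)/2: x = 5 or x = -5.

x = -5, x = -4, x = 5


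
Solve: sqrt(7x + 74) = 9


Square both sides: 7x + 74 = 9^2 = 81
7x = 81 - 74 = 7
x = 1
Check: sqrt(7*1 + 74) = sqrt(81) = 9 ✓

x = 1


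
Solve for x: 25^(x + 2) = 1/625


Express both sides with the same base.
1/625 = 25^(-2)
Since the bases match, equate exponents: x + 2 = -2
So x = -2 - (2) = -4

x = -4


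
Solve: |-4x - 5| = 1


An absolute value equation |expr| = 1 gives two cases:
Case 1: -4x - 5 = 1
  -4x = 6, so x = -3/2
Case 2: -4x - 5 = -1
  -4x = 4, so x = -1

x = -3/2, x = -1


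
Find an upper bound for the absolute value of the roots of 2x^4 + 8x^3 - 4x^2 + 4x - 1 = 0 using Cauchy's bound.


Cauchy's bound: all roots r satisfy |r| <= 1 + max(|a_i/a_n|) for i = 0,...,n-1
where a_n is the leading coefficient.

Coefficients: [2, 8, -4, 4, -1]
Leading coefficient a_n = 2
Ratios |a_i/a_n|: 4, 2, 2, 1/2
Maximum ratio: 4
Cauchy's bound: |r| <= 1 + 4 = 5

Upper bound = 5


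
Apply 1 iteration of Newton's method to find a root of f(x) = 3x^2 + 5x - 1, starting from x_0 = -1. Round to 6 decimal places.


Newton's method: x_(n+1) = x_n - f(x_n)/f'(x_n)
f(x) = 3x^2 + 5x - 1
f'(x) = 6x + 5

Iteration 1:
  f(-1.000000) = -3.000000
  f'(-1.000000) = -1.000000
  x_1 = -1.000000 - (-3.000000)/(-1.000000) = -4.000000

x_1 = -4.000000


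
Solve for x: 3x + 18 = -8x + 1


Starting with: 3x + 18 = -8x + 1
Move all x terms to left: (3 + 8)x = 1 - 18
Simplify: 11x = -17
Divide both sides by 11: x = -17/11

x = -17/11


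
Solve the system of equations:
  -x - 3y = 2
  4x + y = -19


Using Cramer's rule:
Determinant D = (-1)(1) - (4)(-3) = -1 + 12 = 11
Dx = (2)(1) - (-19)(-3) = 2 - 57 = -55
Dy = (-1)(-19) - (4)(2) = 19 - 8 = 11
x = Dx/D = -55/11 = -5
y = Dy/D = 11/11 = 1

x = -5, y = 1


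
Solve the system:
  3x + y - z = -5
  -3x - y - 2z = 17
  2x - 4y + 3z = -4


Using Cramer's rule. Expand each determinant along the first row.
D  = 3*[(-1)*3 - (-2)*(-4)] - 1*[(-3)*3 - (-2)*2] + (-1)*[(-3)*(-4) - (-1)*2]
  = 3*(-11) - 1*(-5) + (-1)*(14) = -42
Dx = (-5)*[(-1)*3 - (-2)*(-4)] - 1*[17*3 - (-2)*(-4)] + (-1)*[17*(-4) - (-1)*(-4)]
  = (-5)*(-11) - 1*(43) + (-1)*(-72) = 84
Dy = 3*[17*3 - (-2)*(-4)] - (-5)*[(-3)*3 - (-2)*2] + (-1)*[(-3)*(-4) - 17*2]
  = 3*(43) - (-5)*(-5) + (-1)*(-22) = 126
Dz = 3*[(-1)*(-4) - 17*(-4)] - 1*[(-3)*(-4) - 17*2] + (-5)*[(-3)*(-4) - (-1)*2]
  = 3*(72) - 1*(-22) + (-5)*(14) = 168
x = Dx/D = 84/-42 = -2, y = Dy/D = 126/-42 = -3, z = Dz/D = 168/-42 = -4
Check eq1: (3)(-2) + (1)(-3) + (-1)(-4) = -5 = -5 ✓
Check eq2: (-3)(-2) + (-1)(-3) + (-2)(-4) = 17 = 17 ✓
Check eq3: (2)(-2) + (-4)(-3) + (3)(-4) = -4 = -4 ✓

x = -2, y = -3, z = -4


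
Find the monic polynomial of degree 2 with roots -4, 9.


A monic polynomial with roots -4, 9 is:
p(x) = (x + 4)(x - 9)
After multiplying by (x + 4): x + 4
After multiplying by (x - 9): x^2 - 5x - 36

x^2 - 5x - 36


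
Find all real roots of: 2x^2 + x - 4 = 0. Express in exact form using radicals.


Using the quadratic formula: x = (-b ± sqrt(b^2 - 4ac)) / (2a)
Here a = 2, b = 1, c = -4
Discriminant = b^2 - 4ac = 1^2 - 4(2)(-4) = 1 + 32 = 33
Since discriminant = 33 > 0, there are two real roots.
x = (-1 ± sqrt(33)) / 4
Numerically: x ≈ 1.1861 or x ≈ -1.6861

x = (-1 + sqrt(33)) / 4 or x = (-1 - sqrt(33)) / 4


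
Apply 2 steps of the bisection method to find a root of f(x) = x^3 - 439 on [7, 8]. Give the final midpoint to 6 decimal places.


f(x) = x^3 - 439
f(7) = -96 < 0
f(8) = 73 > 0

Step 1: midpoint = (7.000000 + 8.000000)/2 = 7.500000
  f(7.500000) = -17.125000
  f(mid) < 0, so root is in [7.500000, 8.000000]

Step 2: midpoint = (7.500000 + 8.000000)/2 = 7.750000
  f(7.750000) = 26.484375
  f(mid) > 0, so root is in [7.500000, 7.750000]

midpoint = 7.750000


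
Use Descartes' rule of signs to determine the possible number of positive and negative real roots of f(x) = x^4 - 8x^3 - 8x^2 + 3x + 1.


Descartes' rule of signs:

For positive roots, count sign changes in f(x) = x^4 - 8x^3 - 8x^2 + 3x + 1:
Signs of coefficients: +, -, -, +, +
Number of sign changes: 2
Possible positive real roots: 2, 0

For negative roots, examine f(-x) = x^4 + 8x^3 - 8x^2 - 3x + 1:
Signs of coefficients: +, +, -, -, +
Number of sign changes: 2
Possible negative real roots: 2, 0

Positive roots: 2 or 0; Negative roots: 2 or 0


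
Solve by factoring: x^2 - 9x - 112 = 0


We need two numbers that multiply to -112 and add to -9.
Those numbers are -16 and 7 (since (-16) * 7 = -112 and (-16) + 7 = -9).
So x^2 - 9x - 112 = (x - 16)(x + 7) = 0
Setting each factor to zero: x = 16 or x = -7

x = -7, x = 16


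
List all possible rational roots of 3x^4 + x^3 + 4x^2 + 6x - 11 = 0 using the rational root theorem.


Rational root theorem: possible roots are ±p/q where:
  p divides the constant term (-11): p ∈ {1, 11}
  q divides the leading coefficient (3): q ∈ {1, 3}

All possible rational roots: -11, -11/3, -1, -1/3, 1/3, 1, 11/3, 11

-11, -11/3, -1, -1/3, 1/3, 1, 11/3, 11


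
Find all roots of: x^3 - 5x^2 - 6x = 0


The constant term is 0, so x = 0 is a root. Factor out x:
  x^2 - 5x - 6 = 0
Solve the quadratic x^2 - 5x - 6 = 0: discriminant = (-5)^2 - 4(1)(-6) = 25 + 24 = 49.
sqrt(49) = 7, so x = (5 ± 7)/2: x = 6 or x = -1.
Collecting all roots found:

x = -1, x = 0, x = 6


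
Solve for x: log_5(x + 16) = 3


Convert to exponential form: x + 16 = 5^3 = 125
x = 125 - 16 = 109
Check: log_5(109 + 16) = log_5(125) = log_5(125) = 3 ✓

x = 109


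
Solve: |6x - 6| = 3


An absolute value equation |expr| = 3 gives two cases:
Case 1: 6x - 6 = 3
  6x = 9, so x = 3/2
Case 2: 6x - 6 = -3
  6x = 3, so x = 1/2

x = 1/2, x = 3/2


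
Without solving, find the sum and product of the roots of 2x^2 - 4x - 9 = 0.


By Vieta's formulas for ax^2 + bx + c = 0:
  Sum of roots = -b/a
  Product of roots = c/a

Here a = 2, b = -4, c = -9
Sum = -(-4)/2 = 2
Product = -9/2 = -9/2

Sum = 2, Product = -9/2


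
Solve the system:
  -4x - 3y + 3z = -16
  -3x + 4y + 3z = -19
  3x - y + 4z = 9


Using Cramer's rule. Expand each determinant along the first row.
D  = (-4)*[4*4 - 3*(-1)] - (-3)*[(-3)*4 - 3*3] + 3*[(-3)*(-1) - 4*3]
  = (-4)*(19) - (-3)*(-21) + 3*(-9) = -166
Dx = (-16)*[4*4 - 3*(-1)] - (-3)*[(-19)*4 - 3*9] + 3*[(-19)*(-1) - 4*9]
  = (-16)*(19) - (-3)*(-103) + 3*(-17) = -664
Dy = (-4)*[(-19)*4 - 3*9] - (-16)*[(-3)*4 - 3*3] + 3*[(-3)*9 - (-19)*3]
  = (-4)*(-103) - (-16)*(-21) + 3*(30) = 166
Dz = (-4)*[4*9 - (-19)*(-1)] - (-3)*[(-3)*9 - (-19)*3] + (-16)*[(-3)*(-1) - 4*3]
  = (-4)*(17) - (-3)*(30) + (-16)*(-9) = 166
x = Dx/D = -664/-166 = 4, y = Dy/D = 166/-166 = -1, z = Dz/D = 166/-166 = -1
Check eq1: (-4)(4) + (-3)(-1) + (3)(-1) = -16 = -16 ✓
Check eq2: (-3)(4) + (4)(-1) + (3)(-1) = -19 = -19 ✓
Check eq3: (3)(4) + (-1)(-1) + (4)(-1) = 9 = 9 ✓

x = 4, y = -1, z = -1


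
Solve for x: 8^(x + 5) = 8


Express both sides with the same base.
8 = 8^1
Since the bases match, equate exponents: x + 5 = 1
So x = 1 - (5) = -4

x = -4


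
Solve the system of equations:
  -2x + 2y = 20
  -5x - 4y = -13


Using Cramer's rule:
Determinant D = (-2)(-4) - (-5)(2) = 8 + 10 = 18
Dx = (20)(-4) - (-13)(2) = -80 + 26 = -54
Dy = (-2)(-13) - (-5)(20) = 26 + 100 = 126
x = Dx/D = -54/18 = -3
y = Dy/D = 126/18 = 7

x = -3, y = 7


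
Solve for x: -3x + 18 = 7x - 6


Starting with: -3x + 18 = 7x - 6
Move all x terms to left: (-3 - 7)x = -6 - 18
Simplify: -10x = -24
Divide both sides by -10: x = 12/5

x = 12/5


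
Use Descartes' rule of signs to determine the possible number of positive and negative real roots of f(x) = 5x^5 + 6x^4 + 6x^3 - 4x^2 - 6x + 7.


Descartes' rule of signs:

For positive roots, count sign changes in f(x) = 5x^5 + 6x^4 + 6x^3 - 4x^2 - 6x + 7:
Signs of coefficients: +, +, +, -, -, +
Number of sign changes: 2
Possible positive real roots: 2, 0

For negative roots, examine f(-x) = -5x^5 + 6x^4 - 6x^3 - 4x^2 + 6x + 7:
Signs of coefficients: -, +, -, -, +, +
Number of sign changes: 3
Possible negative real roots: 3, 1

Positive roots: 2 or 0; Negative roots: 3 or 1


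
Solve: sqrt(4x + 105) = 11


Square both sides: 4x + 105 = 11^2 = 121
4x = 121 - 105 = 16
x = 4
Check: sqrt(4*4 + 105) = sqrt(121) = 11 ✓

x = 4


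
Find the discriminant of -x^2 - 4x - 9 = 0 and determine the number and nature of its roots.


For ax^2 + bx + c = 0, discriminant D = b^2 - 4ac
Here a = -1, b = -4, c = -9
D = (-4)^2 - 4(-1)(-9) = 16 - 36 = -20

D = -20 < 0
The equation has no real roots (2 complex conjugate roots).

Discriminant = -20, no real roots (2 complex conjugate roots)


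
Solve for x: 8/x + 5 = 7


Subtract 5 from both sides: 8/x = 2
Multiply both sides by x: 8 = 2 * x
Divide by 2: x = 4

x = 4


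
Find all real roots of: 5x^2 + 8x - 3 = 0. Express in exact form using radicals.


Using the quadratic formula: x = (-b ± sqrt(b^2 - 4ac)) / (2a)
Here a = 5, b = 8, c = -3
Discriminant = b^2 - 4ac = 8^2 - 4(5)(-3) = 64 + 60 = 124
Since discriminant = 124 > 0, there are two real roots.
x = (-8 ± 2*sqrt(31)) / 10
Simplifying: x = (-4 ± sqrt(31)) / 5
Numerically: x ≈ 0.3136 or x ≈ -1.9136

x = (-4 + sqrt(31)) / 5 or x = (-4 - sqrt(31)) / 5


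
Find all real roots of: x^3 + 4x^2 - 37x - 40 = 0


Let p(x) = x^3 + 4x^2 - 37x - 40. By the rational root theorem (leading coefficient 1), any rational root is an integer divisor of 40: try ±1, ±2, ... in turn.
Test x = 1: value = -72 ≠ 0.
Test x = -1: value = 0 ✓, so (x + 1) is a factor.
Synthetic division by (x + 1): bring down 1; 1(-1) + 4 = 3; 3(-1) - 37 = -40; (-40)(-1) - 40 = 0 → quotient x^2 + 3x - 40, remainder 0.
Solve the quadratic x^2 + 3x - 40 = 0: discriminant = 3^2 - 4(1)(-40) = 9 + 160 = 169.
sqrt(169) = 13, so x = (-3 ± 13)/2: x = 5 or x = -8.

x = -8, x = -1, x = 5


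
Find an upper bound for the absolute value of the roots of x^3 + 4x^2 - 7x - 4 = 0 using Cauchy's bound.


Cauchy's bound: all roots r satisfy |r| <= 1 + max(|a_i/a_n|) for i = 0,...,n-1
where a_n is the leading coefficient.

Coefficients: [1, 4, -7, -4]
Leading coefficient a_n = 1
Ratios |a_i/a_n|: 4, 7, 4
Maximum ratio: 7
Cauchy's bound: |r| <= 1 + 7 = 8

Upper bound = 8


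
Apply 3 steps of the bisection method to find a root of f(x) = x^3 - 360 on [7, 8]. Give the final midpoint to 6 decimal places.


f(x) = x^3 - 360
f(7) = -17 < 0
f(8) = 152 > 0

Step 1: midpoint = (7.000000 + 8.000000)/2 = 7.500000
  f(7.500000) = 61.875000
  f(mid) > 0, so root is in [7.000000, 7.500000]

Step 2: midpoint = (7.000000 + 7.500000)/2 = 7.250000
  f(7.250000) = 21.078125
  f(mid) > 0, so root is in [7.000000, 7.250000]

Step 3: midpoint = (7.000000 + 7.250000)/2 = 7.125000
  f(7.125000) = 1.705078
  f(mid) > 0, so root is in [7.000000, 7.125000]

midpoint = 7.125000


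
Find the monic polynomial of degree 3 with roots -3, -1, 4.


A monic polynomial with roots -3, -1, 4 is:
p(x) = (x + 3)(x + 1)(x - 4)
After multiplying by (x + 3): x + 3
After multiplying by (x + 1): x^2 + 4x + 3
After multiplying by (x - 4): x^3 - 13x - 12

x^3 - 13x - 12


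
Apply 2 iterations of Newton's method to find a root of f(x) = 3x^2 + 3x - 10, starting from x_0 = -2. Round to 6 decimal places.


Newton's method: x_(n+1) = x_n - f(x_n)/f'(x_n)
f(x) = 3x^2 + 3x - 10
f'(x) = 6x + 3

Iteration 1:
  f(-2.000000) = -4.000000
  f'(-2.000000) = -9.000000
  x_1 = -2.000000 - (-4.000000)/(-9.000000) = -2.444444

Iteration 2:
  f(-2.444444) = 0.592593
  f'(-2.444444) = -11.666667
  x_2 = -2.444444 - (0.592593)/(-11.666667) = -2.393651

x_2 = -2.393651


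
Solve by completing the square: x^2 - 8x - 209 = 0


Start: x^2 - 8x - 209 = 0
Move constant: x^2 - 8x = 209
Half of -8 is -4, squared is 16
Add 16 to both sides: x^2 - 8x + 16 = 225
(x - 4)^2 = 225
x - 4 = ±15
x = 4 + 15 = 19 or x = 4 - 15 = -11

x = -11, x = 19


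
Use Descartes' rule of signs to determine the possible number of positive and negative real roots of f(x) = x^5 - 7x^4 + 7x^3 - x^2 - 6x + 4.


Descartes' rule of signs:

For positive roots, count sign changes in f(x) = x^5 - 7x^4 + 7x^3 - x^2 - 6x + 4:
Signs of coefficients: +, -, +, -, -, +
Number of sign changes: 4
Possible positive real roots: 4, 2, 0

For negative roots, examine f(-x) = -x^5 - 7x^4 - 7x^3 - x^2 + 6x + 4:
Signs of coefficients: -, -, -, -, +, +
Number of sign changes: 1
Possible negative real roots: 1

Positive roots: 4 or 2 or 0; Negative roots: 1


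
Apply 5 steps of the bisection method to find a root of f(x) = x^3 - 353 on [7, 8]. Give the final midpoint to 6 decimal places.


f(x) = x^3 - 353
f(7) = -10 < 0
f(8) = 159 > 0

Step 1: midpoint = (7.000000 + 8.000000)/2 = 7.500000
  f(7.500000) = 68.875000
  f(mid) > 0, so root is in [7.000000, 7.500000]

Step 2: midpoint = (7.000000 + 7.500000)/2 = 7.250000
  f(7.250000) = 28.078125
  f(mid) > 0, so root is in [7.000000, 7.250000]

Step 3: midpoint = (7.000000 + 7.250000)/2 = 7.125000
  f(7.125000) = 8.705078
  f(mid) > 0, so root is in [7.000000, 7.125000]

Step 4: midpoint = (7.000000 + 7.125000)/2 = 7.062500
  f(7.062500) = -0.730225
  f(mid) < 0, so root is in [7.062500, 7.125000]

Step 5: midpoint = (7.062500 + 7.125000)/2 = 7.093750
  f(7.093750) = 3.966644
  f(mid) > 0, so root is in [7.062500, 7.093750]

midpoint = 7.093750


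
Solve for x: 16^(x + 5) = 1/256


Express both sides with the same base.
1/256 = 16^(-2)
Since the bases match, equate exponents: x + 5 = -2
So x = -2 - (5) = -7

x = -7


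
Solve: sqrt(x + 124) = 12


Square both sides: x + 124 = 12^2 = 144
x = 144 - 124 = 20
x = 20
Check: sqrt(1*20 + 124) = sqrt(144) = 12 ✓

x = 20


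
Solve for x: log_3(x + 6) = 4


Convert to exponential form: x + 6 = 3^4 = 81
x = 81 - 6 = 75
Check: log_3(75 + 6) = log_3(81) = log_3(81) = 4 ✓

x = 75


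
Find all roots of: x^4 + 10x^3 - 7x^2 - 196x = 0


The constant term is 0, so x = 0 is a root. Factor out x:
  x^3 + 10x^2 - 7x - 196 = 0
Let p(x) = x^3 + 10x^2 - 7x - 196. By the rational root theorem (leading coefficient 1), any rational root is an integer divisor of 196: try ±1, ±2, ... in turn.
Test x = 1: value = -192 ≠ 0.
Test x = -1: value = -180 ≠ 0.
Test x = 2: value = -162 ≠ 0.
Test x = -2: value = -150 ≠ 0.
Test x = 4: value = 0 ✓, so (x - 4) is a factor.
Synthetic division by (x - 4): bring down 1; 1(4) + 10 = 14; 14(4) - 7 = 49; 49(4) - 196 = 0 → quotient x^2 + 14x + 49, remainder 0.
Solve the quadratic x^2 + 14x + 49 = 0: discriminant = 14^2 - 4(1)(49) = 196 - 196 = 0.
Discriminant = 0, so a double root: x = -14/2 = -7.
Collecting all roots found:

x = -7 (multiplicity 2), x = 0, x = 4


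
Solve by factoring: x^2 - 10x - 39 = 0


We need two numbers that multiply to -39 and add to -10.
Those numbers are 3 and -13 (since 3 * (-13) = -39 and 3 + (-13) = -10).
So x^2 - 10x - 39 = (x + 3)(x - 13) = 0
Setting each factor to zero: x = -3 or x = 13

x = -3, x = 13


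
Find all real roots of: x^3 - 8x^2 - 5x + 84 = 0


Let p(x) = x^3 - 8x^2 - 5x + 84. By the rational root theorem (leading coefficient 1), any rational root is an integer divisor of 84: try ±1, ±2, ... in turn.
Test x = 1: value = 72 ≠ 0.
Test x = -1: value = 80 ≠ 0.
Test x = 2: value = 50 ≠ 0.
Test x = -2: value = 54 ≠ 0.
Test x = 3: value = 24 ≠ 0.
Test x = -3: value = 0 ✓, so (x + 3) is a factor.
Synthetic division by (x + 3): bring down 1; 1(-3) - 8 = -11; (-11)(-3) - 5 = 28; 28(-3) + 84 = 0 → quotient x^2 - 11x + 28, remainder 0.
Solve the quadratic x^2 - 11x + 28 = 0: discriminant = (-11)^2 - 4(1)(28) = 121 - 112 = 9.
sqrt(9) = 3, so x = (11 ± 3)/2: x = 7 or x = 4.

x = -3, x = 4, x = 7


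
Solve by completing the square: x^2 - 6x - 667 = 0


Start: x^2 - 6x - 667 = 0
Move constant: x^2 - 6x = 667
Half of -6 is -3, squared is 9
Add 9 to both sides: x^2 - 6x + 9 = 676
(x - 3)^2 = 676
x - 3 = ±26
x = 3 + 26 = 29 or x = 3 - 26 = -23

x = -23, x = 29


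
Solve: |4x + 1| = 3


An absolute value equation |expr| = 3 gives two cases:
Case 1: 4x + 1 = 3
  4x = 2, so x = 1/2
Case 2: 4x + 1 = -3
  4x = -4, so x = -1

x = -1, x = 1/2


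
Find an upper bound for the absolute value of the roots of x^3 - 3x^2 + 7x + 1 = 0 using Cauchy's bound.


Cauchy's bound: all roots r satisfy |r| <= 1 + max(|a_i/a_n|) for i = 0,...,n-1
where a_n is the leading coefficient.

Coefficients: [1, -3, 7, 1]
Leading coefficient a_n = 1
Ratios |a_i/a_n|: 3, 7, 1
Maximum ratio: 7
Cauchy's bound: |r| <= 1 + 7 = 8

Upper bound = 8


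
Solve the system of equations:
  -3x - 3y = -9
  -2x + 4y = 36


Using Cramer's rule:
Determinant D = (-3)(4) - (-2)(-3) = -12 - 6 = -18
Dx = (-9)(4) - (36)(-3) = -36 + 108 = 72
Dy = (-3)(36) - (-2)(-9) = -108 - 18 = -126
x = Dx/D = 72/-18 = -4
y = Dy/D = -126/-18 = 7

x = -4, y = 7


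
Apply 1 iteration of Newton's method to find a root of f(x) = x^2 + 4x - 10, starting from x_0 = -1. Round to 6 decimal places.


Newton's method: x_(n+1) = x_n - f(x_n)/f'(x_n)
f(x) = x^2 + 4x - 10
f'(x) = 2x + 4

Iteration 1:
  f(-1.000000) = -13.000000
  f'(-1.000000) = 2.000000
  x_1 = -1.000000 - (-13.000000)/(2.000000) = 5.500000

x_1 = 5.500000


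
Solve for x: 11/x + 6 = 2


Subtract 6 from both sides: 11/x = -4
Multiply both sides by x: 11 = -4 * x
Divide by -4: x = -11/4

x = -11/4


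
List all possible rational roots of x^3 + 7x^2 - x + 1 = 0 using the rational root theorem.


Rational root theorem: possible roots are ±p/q where:
  p divides the constant term (1): p ∈ {1}
  q divides the leading coefficient (1): q ∈ {1}

All possible rational roots: -1, 1

-1, 1


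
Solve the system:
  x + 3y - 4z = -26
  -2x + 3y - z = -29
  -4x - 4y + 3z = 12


Using Cramer's rule. Expand each determinant along the first row.
D  = 1*[3*3 - (-1)*(-4)] - 3*[(-2)*3 - (-1)*(-4)] + (-4)*[(-2)*(-4) - 3*(-4)]
  = 1*(5) - 3*(-10) + (-4)*(20) = -45
Dx = (-26)*[3*3 - (-1)*(-4)] - 3*[(-29)*3 - (-1)*12] + (-4)*[(-29)*(-4) - 3*12]
  = (-26)*(5) - 3*(-75) + (-4)*(80) = -225
Dy = 1*[(-29)*3 - (-1)*12] - (-26)*[(-2)*3 - (-1)*(-4)] + (-4)*[(-2)*12 - (-29)*(-4)]
  = 1*(-75) - (-26)*(-10) + (-4)*(-140) = 225
Dz = 1*[3*12 - (-29)*(-4)] - 3*[(-2)*12 - (-29)*(-4)] + (-26)*[(-2)*(-4) - 3*(-4)]
  = 1*(-80) - 3*(-140) + (-26)*(20) = -180
x = Dx/D = -225/-45 = 5, y = Dy/D = 225/-45 = -5, z = Dz/D = -180/-45 = 4
Check eq1: (1)(5) + (3)(-5) + (-4)(4) = -26 = -26 ✓
Check eq2: (-2)(5) + (3)(-5) + (-1)(4) = -29 = -29 ✓
Check eq3: (-4)(5) + (-4)(-5) + (3)(4) = 12 = 12 ✓

x = 5, y = -5, z = 4


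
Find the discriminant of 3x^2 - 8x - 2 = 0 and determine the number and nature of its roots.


For ax^2 + bx + c = 0, discriminant D = b^2 - 4ac
Here a = 3, b = -8, c = -2
D = (-8)^2 - 4(3)(-2) = 64 + 24 = 88

D = 88 > 0 but not a perfect square
The equation has 2 distinct real irrational roots.

Discriminant = 88, 2 distinct real irrational roots


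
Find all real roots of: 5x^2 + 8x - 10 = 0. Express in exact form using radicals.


Using the quadratic formula: x = (-b ± sqrt(b^2 - 4ac)) / (2a)
Here a = 5, b = 8, c = -10
Discriminant = b^2 - 4ac = 8^2 - 4(5)(-10) = 64 + 200 = 264
Since discriminant = 264 > 0, there are two real roots.
x = (-8 ± 2*sqrt(66)) / 10
Simplifying: x = (-4 ± sqrt(66)) / 5
Numerically: x ≈ 0.8248 or x ≈ -2.4248

x = (-4 + sqrt(66)) / 5 or x = (-4 - sqrt(66)) / 5


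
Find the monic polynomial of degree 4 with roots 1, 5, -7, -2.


A monic polynomial with roots 1, 5, -7, -2 is:
p(x) = (x - 1)(x - 5)(x + 7)(x + 2)
After multiplying by (x - 1): x - 1
After multiplying by (x - 5): x^2 - 6x + 5
After multiplying by (x + 7): x^3 + x^2 - 37x + 35
After multiplying by (x + 2): x^4 + 3x^3 - 35x^2 - 39x + 70

x^4 + 3x^3 - 35x^2 - 39x + 70


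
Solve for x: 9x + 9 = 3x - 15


Starting with: 9x + 9 = 3x - 15
Move all x terms to left: (9 - 3)x = -15 - 9
Simplify: 6x = -24
Divide both sides by 6: x = -4

x = -4


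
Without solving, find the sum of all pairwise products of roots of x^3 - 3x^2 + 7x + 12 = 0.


By Vieta's formulas for x^3 + bx^2 + cx + d = 0:
  r1 + r2 + r3 = -b/a = 3
  r1*r2 + r1*r3 + r2*r3 = c/a = 7
  r1*r2*r3 = -d/a = -12


Sum of pairwise products = 7
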